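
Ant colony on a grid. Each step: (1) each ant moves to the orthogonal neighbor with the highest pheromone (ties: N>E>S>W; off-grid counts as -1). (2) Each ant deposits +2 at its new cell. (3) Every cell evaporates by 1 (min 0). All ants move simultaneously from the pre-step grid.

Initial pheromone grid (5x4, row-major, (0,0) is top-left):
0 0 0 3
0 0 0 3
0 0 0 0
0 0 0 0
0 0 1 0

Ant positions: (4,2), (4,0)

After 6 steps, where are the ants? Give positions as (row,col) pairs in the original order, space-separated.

Step 1: ant0:(4,2)->N->(3,2) | ant1:(4,0)->N->(3,0)
  grid max=2 at (0,3)
Step 2: ant0:(3,2)->N->(2,2) | ant1:(3,0)->N->(2,0)
  grid max=1 at (0,3)
Step 3: ant0:(2,2)->N->(1,2) | ant1:(2,0)->N->(1,0)
  grid max=1 at (1,0)
Step 4: ant0:(1,2)->N->(0,2) | ant1:(1,0)->N->(0,0)
  grid max=1 at (0,0)
Step 5: ant0:(0,2)->E->(0,3) | ant1:(0,0)->E->(0,1)
  grid max=1 at (0,1)
Step 6: ant0:(0,3)->S->(1,3) | ant1:(0,1)->E->(0,2)
  grid max=1 at (0,2)

(1,3) (0,2)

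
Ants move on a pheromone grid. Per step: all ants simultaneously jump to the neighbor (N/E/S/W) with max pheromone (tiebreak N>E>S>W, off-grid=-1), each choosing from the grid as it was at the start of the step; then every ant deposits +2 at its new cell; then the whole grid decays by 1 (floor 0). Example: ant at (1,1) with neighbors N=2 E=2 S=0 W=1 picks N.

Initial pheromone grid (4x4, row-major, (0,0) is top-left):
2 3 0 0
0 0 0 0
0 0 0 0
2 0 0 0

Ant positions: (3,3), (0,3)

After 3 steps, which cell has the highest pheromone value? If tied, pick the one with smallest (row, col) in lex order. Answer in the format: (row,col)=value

Answer: (1,3)=3

Derivation:
Step 1: ant0:(3,3)->N->(2,3) | ant1:(0,3)->S->(1,3)
  grid max=2 at (0,1)
Step 2: ant0:(2,3)->N->(1,3) | ant1:(1,3)->S->(2,3)
  grid max=2 at (1,3)
Step 3: ant0:(1,3)->S->(2,3) | ant1:(2,3)->N->(1,3)
  grid max=3 at (1,3)
Final grid:
  0 0 0 0
  0 0 0 3
  0 0 0 3
  0 0 0 0
Max pheromone 3 at (1,3)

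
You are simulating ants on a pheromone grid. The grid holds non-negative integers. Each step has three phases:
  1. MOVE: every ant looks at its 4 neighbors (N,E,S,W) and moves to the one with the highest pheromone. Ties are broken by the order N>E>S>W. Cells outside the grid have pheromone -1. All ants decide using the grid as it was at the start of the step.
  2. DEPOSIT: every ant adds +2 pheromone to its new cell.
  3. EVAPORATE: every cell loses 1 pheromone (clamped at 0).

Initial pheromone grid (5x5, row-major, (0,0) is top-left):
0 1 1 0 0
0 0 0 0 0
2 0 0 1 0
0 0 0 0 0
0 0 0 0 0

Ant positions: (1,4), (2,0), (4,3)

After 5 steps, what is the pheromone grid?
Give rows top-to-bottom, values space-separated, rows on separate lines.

After step 1: ants at (0,4),(1,0),(3,3)
  0 0 0 0 1
  1 0 0 0 0
  1 0 0 0 0
  0 0 0 1 0
  0 0 0 0 0
After step 2: ants at (1,4),(2,0),(2,3)
  0 0 0 0 0
  0 0 0 0 1
  2 0 0 1 0
  0 0 0 0 0
  0 0 0 0 0
After step 3: ants at (0,4),(1,0),(1,3)
  0 0 0 0 1
  1 0 0 1 0
  1 0 0 0 0
  0 0 0 0 0
  0 0 0 0 0
After step 4: ants at (1,4),(2,0),(0,3)
  0 0 0 1 0
  0 0 0 0 1
  2 0 0 0 0
  0 0 0 0 0
  0 0 0 0 0
After step 5: ants at (0,4),(1,0),(0,4)
  0 0 0 0 3
  1 0 0 0 0
  1 0 0 0 0
  0 0 0 0 0
  0 0 0 0 0

0 0 0 0 3
1 0 0 0 0
1 0 0 0 0
0 0 0 0 0
0 0 0 0 0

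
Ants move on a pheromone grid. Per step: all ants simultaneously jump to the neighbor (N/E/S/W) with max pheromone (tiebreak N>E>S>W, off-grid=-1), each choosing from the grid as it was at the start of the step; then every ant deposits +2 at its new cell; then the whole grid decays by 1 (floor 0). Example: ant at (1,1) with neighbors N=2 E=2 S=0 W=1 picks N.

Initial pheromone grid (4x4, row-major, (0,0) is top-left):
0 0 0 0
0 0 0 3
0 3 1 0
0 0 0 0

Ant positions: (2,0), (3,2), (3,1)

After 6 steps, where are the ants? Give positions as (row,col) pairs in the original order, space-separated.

Step 1: ant0:(2,0)->E->(2,1) | ant1:(3,2)->N->(2,2) | ant2:(3,1)->N->(2,1)
  grid max=6 at (2,1)
Step 2: ant0:(2,1)->E->(2,2) | ant1:(2,2)->W->(2,1) | ant2:(2,1)->E->(2,2)
  grid max=7 at (2,1)
Step 3: ant0:(2,2)->W->(2,1) | ant1:(2,1)->E->(2,2) | ant2:(2,2)->W->(2,1)
  grid max=10 at (2,1)
Step 4: ant0:(2,1)->E->(2,2) | ant1:(2,2)->W->(2,1) | ant2:(2,1)->E->(2,2)
  grid max=11 at (2,1)
Step 5: ant0:(2,2)->W->(2,1) | ant1:(2,1)->E->(2,2) | ant2:(2,2)->W->(2,1)
  grid max=14 at (2,1)
Step 6: ant0:(2,1)->E->(2,2) | ant1:(2,2)->W->(2,1) | ant2:(2,1)->E->(2,2)
  grid max=15 at (2,1)

(2,2) (2,1) (2,2)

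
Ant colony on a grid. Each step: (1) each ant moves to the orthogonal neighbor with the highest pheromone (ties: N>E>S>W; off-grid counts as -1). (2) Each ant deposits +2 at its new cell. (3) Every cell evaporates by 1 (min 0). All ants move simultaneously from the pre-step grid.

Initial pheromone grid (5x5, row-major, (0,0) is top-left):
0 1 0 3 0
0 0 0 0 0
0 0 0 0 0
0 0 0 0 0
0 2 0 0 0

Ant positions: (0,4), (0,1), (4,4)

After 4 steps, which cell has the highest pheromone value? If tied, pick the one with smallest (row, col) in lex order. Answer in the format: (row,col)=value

Answer: (0,3)=7

Derivation:
Step 1: ant0:(0,4)->W->(0,3) | ant1:(0,1)->E->(0,2) | ant2:(4,4)->N->(3,4)
  grid max=4 at (0,3)
Step 2: ant0:(0,3)->W->(0,2) | ant1:(0,2)->E->(0,3) | ant2:(3,4)->N->(2,4)
  grid max=5 at (0,3)
Step 3: ant0:(0,2)->E->(0,3) | ant1:(0,3)->W->(0,2) | ant2:(2,4)->N->(1,4)
  grid max=6 at (0,3)
Step 4: ant0:(0,3)->W->(0,2) | ant1:(0,2)->E->(0,3) | ant2:(1,4)->N->(0,4)
  grid max=7 at (0,3)
Final grid:
  0 0 4 7 1
  0 0 0 0 0
  0 0 0 0 0
  0 0 0 0 0
  0 0 0 0 0
Max pheromone 7 at (0,3)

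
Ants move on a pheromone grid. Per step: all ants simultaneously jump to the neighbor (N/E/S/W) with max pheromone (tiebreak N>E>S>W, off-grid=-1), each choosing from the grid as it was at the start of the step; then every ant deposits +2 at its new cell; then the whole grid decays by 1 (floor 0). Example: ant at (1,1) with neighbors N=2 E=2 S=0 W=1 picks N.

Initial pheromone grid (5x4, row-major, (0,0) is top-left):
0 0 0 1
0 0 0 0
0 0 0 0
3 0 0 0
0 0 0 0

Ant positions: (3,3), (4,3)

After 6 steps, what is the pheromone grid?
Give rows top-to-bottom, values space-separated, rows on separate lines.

After step 1: ants at (2,3),(3,3)
  0 0 0 0
  0 0 0 0
  0 0 0 1
  2 0 0 1
  0 0 0 0
After step 2: ants at (3,3),(2,3)
  0 0 0 0
  0 0 0 0
  0 0 0 2
  1 0 0 2
  0 0 0 0
After step 3: ants at (2,3),(3,3)
  0 0 0 0
  0 0 0 0
  0 0 0 3
  0 0 0 3
  0 0 0 0
After step 4: ants at (3,3),(2,3)
  0 0 0 0
  0 0 0 0
  0 0 0 4
  0 0 0 4
  0 0 0 0
After step 5: ants at (2,3),(3,3)
  0 0 0 0
  0 0 0 0
  0 0 0 5
  0 0 0 5
  0 0 0 0
After step 6: ants at (3,3),(2,3)
  0 0 0 0
  0 0 0 0
  0 0 0 6
  0 0 0 6
  0 0 0 0

0 0 0 0
0 0 0 0
0 0 0 6
0 0 0 6
0 0 0 0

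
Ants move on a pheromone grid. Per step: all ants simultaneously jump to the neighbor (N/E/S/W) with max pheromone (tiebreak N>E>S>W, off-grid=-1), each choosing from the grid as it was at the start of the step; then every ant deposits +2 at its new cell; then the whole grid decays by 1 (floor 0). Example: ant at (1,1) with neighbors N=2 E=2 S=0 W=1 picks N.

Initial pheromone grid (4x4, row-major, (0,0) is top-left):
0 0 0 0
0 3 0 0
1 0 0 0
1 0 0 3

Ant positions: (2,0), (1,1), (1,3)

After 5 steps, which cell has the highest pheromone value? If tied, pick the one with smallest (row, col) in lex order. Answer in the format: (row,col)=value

Answer: (1,1)=2

Derivation:
Step 1: ant0:(2,0)->S->(3,0) | ant1:(1,1)->N->(0,1) | ant2:(1,3)->N->(0,3)
  grid max=2 at (1,1)
Step 2: ant0:(3,0)->N->(2,0) | ant1:(0,1)->S->(1,1) | ant2:(0,3)->S->(1,3)
  grid max=3 at (1,1)
Step 3: ant0:(2,0)->S->(3,0) | ant1:(1,1)->N->(0,1) | ant2:(1,3)->N->(0,3)
  grid max=2 at (1,1)
Step 4: ant0:(3,0)->N->(2,0) | ant1:(0,1)->S->(1,1) | ant2:(0,3)->S->(1,3)
  grid max=3 at (1,1)
Step 5: ant0:(2,0)->S->(3,0) | ant1:(1,1)->N->(0,1) | ant2:(1,3)->N->(0,3)
  grid max=2 at (1,1)
Final grid:
  0 1 0 1
  0 2 0 0
  0 0 0 0
  2 0 0 0
Max pheromone 2 at (1,1)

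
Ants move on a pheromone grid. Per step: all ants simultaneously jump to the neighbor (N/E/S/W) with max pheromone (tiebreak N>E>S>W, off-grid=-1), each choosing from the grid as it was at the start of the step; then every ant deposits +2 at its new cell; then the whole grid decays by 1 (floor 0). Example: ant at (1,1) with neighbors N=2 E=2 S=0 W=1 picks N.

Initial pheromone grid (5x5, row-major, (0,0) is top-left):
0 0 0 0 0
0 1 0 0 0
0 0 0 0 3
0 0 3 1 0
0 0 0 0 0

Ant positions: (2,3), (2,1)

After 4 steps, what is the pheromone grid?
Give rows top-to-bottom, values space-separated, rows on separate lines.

After step 1: ants at (2,4),(1,1)
  0 0 0 0 0
  0 2 0 0 0
  0 0 0 0 4
  0 0 2 0 0
  0 0 0 0 0
After step 2: ants at (1,4),(0,1)
  0 1 0 0 0
  0 1 0 0 1
  0 0 0 0 3
  0 0 1 0 0
  0 0 0 0 0
After step 3: ants at (2,4),(1,1)
  0 0 0 0 0
  0 2 0 0 0
  0 0 0 0 4
  0 0 0 0 0
  0 0 0 0 0
After step 4: ants at (1,4),(0,1)
  0 1 0 0 0
  0 1 0 0 1
  0 0 0 0 3
  0 0 0 0 0
  0 0 0 0 0

0 1 0 0 0
0 1 0 0 1
0 0 0 0 3
0 0 0 0 0
0 0 0 0 0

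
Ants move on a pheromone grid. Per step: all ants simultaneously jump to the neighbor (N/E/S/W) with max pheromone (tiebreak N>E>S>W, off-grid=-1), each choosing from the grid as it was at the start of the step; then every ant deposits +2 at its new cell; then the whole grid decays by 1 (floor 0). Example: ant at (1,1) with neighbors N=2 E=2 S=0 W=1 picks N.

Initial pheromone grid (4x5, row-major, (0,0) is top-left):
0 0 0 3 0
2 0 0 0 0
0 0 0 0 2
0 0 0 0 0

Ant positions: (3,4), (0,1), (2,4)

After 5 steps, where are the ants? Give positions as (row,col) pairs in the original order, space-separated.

Step 1: ant0:(3,4)->N->(2,4) | ant1:(0,1)->E->(0,2) | ant2:(2,4)->N->(1,4)
  grid max=3 at (2,4)
Step 2: ant0:(2,4)->N->(1,4) | ant1:(0,2)->E->(0,3) | ant2:(1,4)->S->(2,4)
  grid max=4 at (2,4)
Step 3: ant0:(1,4)->S->(2,4) | ant1:(0,3)->E->(0,4) | ant2:(2,4)->N->(1,4)
  grid max=5 at (2,4)
Step 4: ant0:(2,4)->N->(1,4) | ant1:(0,4)->S->(1,4) | ant2:(1,4)->S->(2,4)
  grid max=6 at (1,4)
Step 5: ant0:(1,4)->S->(2,4) | ant1:(1,4)->S->(2,4) | ant2:(2,4)->N->(1,4)
  grid max=9 at (2,4)

(2,4) (2,4) (1,4)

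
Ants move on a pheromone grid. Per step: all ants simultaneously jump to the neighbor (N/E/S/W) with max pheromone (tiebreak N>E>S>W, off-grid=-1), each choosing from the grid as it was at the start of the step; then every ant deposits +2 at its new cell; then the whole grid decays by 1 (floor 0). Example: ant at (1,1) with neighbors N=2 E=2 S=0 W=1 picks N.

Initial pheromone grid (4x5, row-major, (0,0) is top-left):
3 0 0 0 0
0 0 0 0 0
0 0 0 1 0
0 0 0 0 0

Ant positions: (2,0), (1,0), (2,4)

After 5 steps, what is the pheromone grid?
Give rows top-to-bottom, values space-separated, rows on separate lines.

After step 1: ants at (1,0),(0,0),(2,3)
  4 0 0 0 0
  1 0 0 0 0
  0 0 0 2 0
  0 0 0 0 0
After step 2: ants at (0,0),(1,0),(1,3)
  5 0 0 0 0
  2 0 0 1 0
  0 0 0 1 0
  0 0 0 0 0
After step 3: ants at (1,0),(0,0),(2,3)
  6 0 0 0 0
  3 0 0 0 0
  0 0 0 2 0
  0 0 0 0 0
After step 4: ants at (0,0),(1,0),(1,3)
  7 0 0 0 0
  4 0 0 1 0
  0 0 0 1 0
  0 0 0 0 0
After step 5: ants at (1,0),(0,0),(2,3)
  8 0 0 0 0
  5 0 0 0 0
  0 0 0 2 0
  0 0 0 0 0

8 0 0 0 0
5 0 0 0 0
0 0 0 2 0
0 0 0 0 0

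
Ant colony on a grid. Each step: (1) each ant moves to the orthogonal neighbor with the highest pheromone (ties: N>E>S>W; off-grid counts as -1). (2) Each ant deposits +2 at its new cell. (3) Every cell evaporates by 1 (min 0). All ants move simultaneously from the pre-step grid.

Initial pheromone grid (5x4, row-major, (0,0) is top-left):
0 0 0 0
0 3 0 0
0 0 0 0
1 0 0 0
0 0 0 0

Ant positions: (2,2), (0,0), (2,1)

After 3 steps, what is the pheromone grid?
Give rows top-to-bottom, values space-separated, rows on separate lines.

After step 1: ants at (1,2),(0,1),(1,1)
  0 1 0 0
  0 4 1 0
  0 0 0 0
  0 0 0 0
  0 0 0 0
After step 2: ants at (1,1),(1,1),(0,1)
  0 2 0 0
  0 7 0 0
  0 0 0 0
  0 0 0 0
  0 0 0 0
After step 3: ants at (0,1),(0,1),(1,1)
  0 5 0 0
  0 8 0 0
  0 0 0 0
  0 0 0 0
  0 0 0 0

0 5 0 0
0 8 0 0
0 0 0 0
0 0 0 0
0 0 0 0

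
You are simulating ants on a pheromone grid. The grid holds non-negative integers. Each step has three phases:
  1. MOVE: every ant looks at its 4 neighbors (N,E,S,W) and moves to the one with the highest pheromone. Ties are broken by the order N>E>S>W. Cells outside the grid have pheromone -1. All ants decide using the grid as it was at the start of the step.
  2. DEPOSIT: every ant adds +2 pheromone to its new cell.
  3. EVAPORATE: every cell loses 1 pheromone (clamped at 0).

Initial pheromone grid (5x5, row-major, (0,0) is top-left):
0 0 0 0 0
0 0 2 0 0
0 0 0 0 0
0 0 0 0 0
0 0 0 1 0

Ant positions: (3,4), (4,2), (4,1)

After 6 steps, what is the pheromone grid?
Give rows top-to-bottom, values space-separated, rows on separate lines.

After step 1: ants at (2,4),(4,3),(3,1)
  0 0 0 0 0
  0 0 1 0 0
  0 0 0 0 1
  0 1 0 0 0
  0 0 0 2 0
After step 2: ants at (1,4),(3,3),(2,1)
  0 0 0 0 0
  0 0 0 0 1
  0 1 0 0 0
  0 0 0 1 0
  0 0 0 1 0
After step 3: ants at (0,4),(4,3),(1,1)
  0 0 0 0 1
  0 1 0 0 0
  0 0 0 0 0
  0 0 0 0 0
  0 0 0 2 0
After step 4: ants at (1,4),(3,3),(0,1)
  0 1 0 0 0
  0 0 0 0 1
  0 0 0 0 0
  0 0 0 1 0
  0 0 0 1 0
After step 5: ants at (0,4),(4,3),(0,2)
  0 0 1 0 1
  0 0 0 0 0
  0 0 0 0 0
  0 0 0 0 0
  0 0 0 2 0
After step 6: ants at (1,4),(3,3),(0,3)
  0 0 0 1 0
  0 0 0 0 1
  0 0 0 0 0
  0 0 0 1 0
  0 0 0 1 0

0 0 0 1 0
0 0 0 0 1
0 0 0 0 0
0 0 0 1 0
0 0 0 1 0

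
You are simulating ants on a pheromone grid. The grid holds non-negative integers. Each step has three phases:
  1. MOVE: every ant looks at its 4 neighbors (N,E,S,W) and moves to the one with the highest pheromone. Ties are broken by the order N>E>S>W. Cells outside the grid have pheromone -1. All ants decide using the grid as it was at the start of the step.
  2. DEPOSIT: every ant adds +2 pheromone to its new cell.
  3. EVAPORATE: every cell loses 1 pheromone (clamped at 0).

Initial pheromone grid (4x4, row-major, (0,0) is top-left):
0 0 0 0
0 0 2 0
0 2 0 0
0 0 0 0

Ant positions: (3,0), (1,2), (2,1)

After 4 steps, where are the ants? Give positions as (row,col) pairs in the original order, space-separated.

Step 1: ant0:(3,0)->N->(2,0) | ant1:(1,2)->N->(0,2) | ant2:(2,1)->N->(1,1)
  grid max=1 at (0,2)
Step 2: ant0:(2,0)->E->(2,1) | ant1:(0,2)->S->(1,2) | ant2:(1,1)->E->(1,2)
  grid max=4 at (1,2)
Step 3: ant0:(2,1)->N->(1,1) | ant1:(1,2)->N->(0,2) | ant2:(1,2)->N->(0,2)
  grid max=3 at (0,2)
Step 4: ant0:(1,1)->E->(1,2) | ant1:(0,2)->S->(1,2) | ant2:(0,2)->S->(1,2)
  grid max=8 at (1,2)

(1,2) (1,2) (1,2)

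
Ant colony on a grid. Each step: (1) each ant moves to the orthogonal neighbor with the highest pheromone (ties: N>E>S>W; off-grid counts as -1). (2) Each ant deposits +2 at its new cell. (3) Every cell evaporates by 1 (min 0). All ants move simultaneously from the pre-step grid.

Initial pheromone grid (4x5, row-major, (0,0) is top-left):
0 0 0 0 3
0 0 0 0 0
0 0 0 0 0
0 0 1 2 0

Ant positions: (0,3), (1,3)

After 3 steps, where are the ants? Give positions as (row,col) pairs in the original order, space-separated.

Step 1: ant0:(0,3)->E->(0,4) | ant1:(1,3)->N->(0,3)
  grid max=4 at (0,4)
Step 2: ant0:(0,4)->W->(0,3) | ant1:(0,3)->E->(0,4)
  grid max=5 at (0,4)
Step 3: ant0:(0,3)->E->(0,4) | ant1:(0,4)->W->(0,3)
  grid max=6 at (0,4)

(0,4) (0,3)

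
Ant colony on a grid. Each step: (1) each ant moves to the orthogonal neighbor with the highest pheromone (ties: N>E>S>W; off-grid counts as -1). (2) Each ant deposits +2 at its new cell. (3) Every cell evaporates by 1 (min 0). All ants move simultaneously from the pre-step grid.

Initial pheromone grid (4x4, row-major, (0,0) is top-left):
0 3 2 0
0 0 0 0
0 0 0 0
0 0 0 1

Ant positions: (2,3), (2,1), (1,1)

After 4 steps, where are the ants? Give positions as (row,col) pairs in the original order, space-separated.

Step 1: ant0:(2,3)->S->(3,3) | ant1:(2,1)->N->(1,1) | ant2:(1,1)->N->(0,1)
  grid max=4 at (0,1)
Step 2: ant0:(3,3)->N->(2,3) | ant1:(1,1)->N->(0,1) | ant2:(0,1)->E->(0,2)
  grid max=5 at (0,1)
Step 3: ant0:(2,3)->S->(3,3) | ant1:(0,1)->E->(0,2) | ant2:(0,2)->W->(0,1)
  grid max=6 at (0,1)
Step 4: ant0:(3,3)->N->(2,3) | ant1:(0,2)->W->(0,1) | ant2:(0,1)->E->(0,2)
  grid max=7 at (0,1)

(2,3) (0,1) (0,2)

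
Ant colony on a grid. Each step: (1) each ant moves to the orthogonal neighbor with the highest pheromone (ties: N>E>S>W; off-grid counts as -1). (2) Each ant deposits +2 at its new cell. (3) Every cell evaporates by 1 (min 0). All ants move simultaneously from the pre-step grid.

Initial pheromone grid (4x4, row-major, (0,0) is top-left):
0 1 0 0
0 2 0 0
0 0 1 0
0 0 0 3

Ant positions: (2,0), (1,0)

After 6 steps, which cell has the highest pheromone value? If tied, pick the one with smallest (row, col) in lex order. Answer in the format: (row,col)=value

Step 1: ant0:(2,0)->N->(1,0) | ant1:(1,0)->E->(1,1)
  grid max=3 at (1,1)
Step 2: ant0:(1,0)->E->(1,1) | ant1:(1,1)->W->(1,0)
  grid max=4 at (1,1)
Step 3: ant0:(1,1)->W->(1,0) | ant1:(1,0)->E->(1,1)
  grid max=5 at (1,1)
Step 4: ant0:(1,0)->E->(1,1) | ant1:(1,1)->W->(1,0)
  grid max=6 at (1,1)
Step 5: ant0:(1,1)->W->(1,0) | ant1:(1,0)->E->(1,1)
  grid max=7 at (1,1)
Step 6: ant0:(1,0)->E->(1,1) | ant1:(1,1)->W->(1,0)
  grid max=8 at (1,1)
Final grid:
  0 0 0 0
  6 8 0 0
  0 0 0 0
  0 0 0 0
Max pheromone 8 at (1,1)

Answer: (1,1)=8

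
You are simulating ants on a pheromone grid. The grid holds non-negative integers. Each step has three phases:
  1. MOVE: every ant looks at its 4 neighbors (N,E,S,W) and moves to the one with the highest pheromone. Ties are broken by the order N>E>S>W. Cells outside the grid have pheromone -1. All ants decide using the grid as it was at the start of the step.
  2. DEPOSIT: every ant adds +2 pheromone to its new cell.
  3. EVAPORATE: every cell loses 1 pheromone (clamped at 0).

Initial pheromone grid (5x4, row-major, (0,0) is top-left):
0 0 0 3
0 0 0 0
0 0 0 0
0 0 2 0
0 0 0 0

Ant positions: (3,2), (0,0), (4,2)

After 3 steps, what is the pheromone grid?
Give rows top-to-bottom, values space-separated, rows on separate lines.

After step 1: ants at (2,2),(0,1),(3,2)
  0 1 0 2
  0 0 0 0
  0 0 1 0
  0 0 3 0
  0 0 0 0
After step 2: ants at (3,2),(0,2),(2,2)
  0 0 1 1
  0 0 0 0
  0 0 2 0
  0 0 4 0
  0 0 0 0
After step 3: ants at (2,2),(0,3),(3,2)
  0 0 0 2
  0 0 0 0
  0 0 3 0
  0 0 5 0
  0 0 0 0

0 0 0 2
0 0 0 0
0 0 3 0
0 0 5 0
0 0 0 0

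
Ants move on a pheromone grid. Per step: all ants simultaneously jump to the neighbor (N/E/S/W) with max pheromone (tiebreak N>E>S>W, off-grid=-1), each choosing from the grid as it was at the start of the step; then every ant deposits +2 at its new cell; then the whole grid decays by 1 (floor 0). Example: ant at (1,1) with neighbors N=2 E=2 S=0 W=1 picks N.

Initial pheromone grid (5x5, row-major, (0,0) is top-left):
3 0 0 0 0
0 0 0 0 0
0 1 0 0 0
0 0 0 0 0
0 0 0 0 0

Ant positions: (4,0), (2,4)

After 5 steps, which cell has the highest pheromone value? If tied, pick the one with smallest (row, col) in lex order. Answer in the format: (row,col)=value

Answer: (0,1)=1

Derivation:
Step 1: ant0:(4,0)->N->(3,0) | ant1:(2,4)->N->(1,4)
  grid max=2 at (0,0)
Step 2: ant0:(3,0)->N->(2,0) | ant1:(1,4)->N->(0,4)
  grid max=1 at (0,0)
Step 3: ant0:(2,0)->N->(1,0) | ant1:(0,4)->S->(1,4)
  grid max=1 at (1,0)
Step 4: ant0:(1,0)->N->(0,0) | ant1:(1,4)->N->(0,4)
  grid max=1 at (0,0)
Step 5: ant0:(0,0)->E->(0,1) | ant1:(0,4)->S->(1,4)
  grid max=1 at (0,1)
Final grid:
  0 1 0 0 0
  0 0 0 0 1
  0 0 0 0 0
  0 0 0 0 0
  0 0 0 0 0
Max pheromone 1 at (0,1)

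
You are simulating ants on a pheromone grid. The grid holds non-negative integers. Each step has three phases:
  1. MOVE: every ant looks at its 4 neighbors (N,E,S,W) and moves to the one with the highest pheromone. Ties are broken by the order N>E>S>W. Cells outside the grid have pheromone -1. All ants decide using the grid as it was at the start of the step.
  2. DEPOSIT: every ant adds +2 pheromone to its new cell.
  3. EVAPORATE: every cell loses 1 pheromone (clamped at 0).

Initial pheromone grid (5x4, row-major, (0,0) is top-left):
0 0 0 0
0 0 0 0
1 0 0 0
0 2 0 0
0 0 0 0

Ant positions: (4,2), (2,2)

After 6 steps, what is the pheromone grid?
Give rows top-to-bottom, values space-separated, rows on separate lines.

After step 1: ants at (3,2),(1,2)
  0 0 0 0
  0 0 1 0
  0 0 0 0
  0 1 1 0
  0 0 0 0
After step 2: ants at (3,1),(0,2)
  0 0 1 0
  0 0 0 0
  0 0 0 0
  0 2 0 0
  0 0 0 0
After step 3: ants at (2,1),(0,3)
  0 0 0 1
  0 0 0 0
  0 1 0 0
  0 1 0 0
  0 0 0 0
After step 4: ants at (3,1),(1,3)
  0 0 0 0
  0 0 0 1
  0 0 0 0
  0 2 0 0
  0 0 0 0
After step 5: ants at (2,1),(0,3)
  0 0 0 1
  0 0 0 0
  0 1 0 0
  0 1 0 0
  0 0 0 0
After step 6: ants at (3,1),(1,3)
  0 0 0 0
  0 0 0 1
  0 0 0 0
  0 2 0 0
  0 0 0 0

0 0 0 0
0 0 0 1
0 0 0 0
0 2 0 0
0 0 0 0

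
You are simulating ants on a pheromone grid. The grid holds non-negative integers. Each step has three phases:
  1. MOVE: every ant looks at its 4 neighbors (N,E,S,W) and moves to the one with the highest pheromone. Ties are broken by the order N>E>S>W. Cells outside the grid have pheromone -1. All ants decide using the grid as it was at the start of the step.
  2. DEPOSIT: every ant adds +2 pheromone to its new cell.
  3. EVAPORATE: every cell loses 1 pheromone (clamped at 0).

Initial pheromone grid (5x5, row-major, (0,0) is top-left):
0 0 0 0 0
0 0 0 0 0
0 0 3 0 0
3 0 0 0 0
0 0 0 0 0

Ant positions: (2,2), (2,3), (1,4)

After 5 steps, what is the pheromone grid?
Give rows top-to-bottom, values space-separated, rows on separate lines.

After step 1: ants at (1,2),(2,2),(0,4)
  0 0 0 0 1
  0 0 1 0 0
  0 0 4 0 0
  2 0 0 0 0
  0 0 0 0 0
After step 2: ants at (2,2),(1,2),(1,4)
  0 0 0 0 0
  0 0 2 0 1
  0 0 5 0 0
  1 0 0 0 0
  0 0 0 0 0
After step 3: ants at (1,2),(2,2),(0,4)
  0 0 0 0 1
  0 0 3 0 0
  0 0 6 0 0
  0 0 0 0 0
  0 0 0 0 0
After step 4: ants at (2,2),(1,2),(1,4)
  0 0 0 0 0
  0 0 4 0 1
  0 0 7 0 0
  0 0 0 0 0
  0 0 0 0 0
After step 5: ants at (1,2),(2,2),(0,4)
  0 0 0 0 1
  0 0 5 0 0
  0 0 8 0 0
  0 0 0 0 0
  0 0 0 0 0

0 0 0 0 1
0 0 5 0 0
0 0 8 0 0
0 0 0 0 0
0 0 0 0 0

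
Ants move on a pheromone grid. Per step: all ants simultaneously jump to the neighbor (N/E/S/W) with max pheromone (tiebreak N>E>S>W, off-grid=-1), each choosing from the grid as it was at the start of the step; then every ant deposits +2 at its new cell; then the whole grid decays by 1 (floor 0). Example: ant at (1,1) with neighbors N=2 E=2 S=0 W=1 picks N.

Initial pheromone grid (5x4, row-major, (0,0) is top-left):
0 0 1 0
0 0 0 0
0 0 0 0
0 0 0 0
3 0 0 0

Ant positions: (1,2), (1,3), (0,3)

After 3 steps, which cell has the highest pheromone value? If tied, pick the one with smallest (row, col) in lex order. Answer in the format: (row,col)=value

Step 1: ant0:(1,2)->N->(0,2) | ant1:(1,3)->N->(0,3) | ant2:(0,3)->W->(0,2)
  grid max=4 at (0,2)
Step 2: ant0:(0,2)->E->(0,3) | ant1:(0,3)->W->(0,2) | ant2:(0,2)->E->(0,3)
  grid max=5 at (0,2)
Step 3: ant0:(0,3)->W->(0,2) | ant1:(0,2)->E->(0,3) | ant2:(0,3)->W->(0,2)
  grid max=8 at (0,2)
Final grid:
  0 0 8 5
  0 0 0 0
  0 0 0 0
  0 0 0 0
  0 0 0 0
Max pheromone 8 at (0,2)

Answer: (0,2)=8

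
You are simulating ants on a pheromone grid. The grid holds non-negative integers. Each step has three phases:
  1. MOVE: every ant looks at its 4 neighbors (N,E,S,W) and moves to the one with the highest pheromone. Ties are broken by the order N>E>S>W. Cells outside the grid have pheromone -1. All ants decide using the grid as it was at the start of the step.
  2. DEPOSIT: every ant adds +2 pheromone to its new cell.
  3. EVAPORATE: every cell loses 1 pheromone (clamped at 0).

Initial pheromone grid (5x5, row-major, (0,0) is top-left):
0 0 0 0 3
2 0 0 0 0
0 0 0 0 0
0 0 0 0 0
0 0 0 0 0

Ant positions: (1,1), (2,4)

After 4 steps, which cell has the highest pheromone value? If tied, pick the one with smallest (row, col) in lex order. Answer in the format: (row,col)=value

Step 1: ant0:(1,1)->W->(1,0) | ant1:(2,4)->N->(1,4)
  grid max=3 at (1,0)
Step 2: ant0:(1,0)->N->(0,0) | ant1:(1,4)->N->(0,4)
  grid max=3 at (0,4)
Step 3: ant0:(0,0)->S->(1,0) | ant1:(0,4)->S->(1,4)
  grid max=3 at (1,0)
Step 4: ant0:(1,0)->N->(0,0) | ant1:(1,4)->N->(0,4)
  grid max=3 at (0,4)
Final grid:
  1 0 0 0 3
  2 0 0 0 0
  0 0 0 0 0
  0 0 0 0 0
  0 0 0 0 0
Max pheromone 3 at (0,4)

Answer: (0,4)=3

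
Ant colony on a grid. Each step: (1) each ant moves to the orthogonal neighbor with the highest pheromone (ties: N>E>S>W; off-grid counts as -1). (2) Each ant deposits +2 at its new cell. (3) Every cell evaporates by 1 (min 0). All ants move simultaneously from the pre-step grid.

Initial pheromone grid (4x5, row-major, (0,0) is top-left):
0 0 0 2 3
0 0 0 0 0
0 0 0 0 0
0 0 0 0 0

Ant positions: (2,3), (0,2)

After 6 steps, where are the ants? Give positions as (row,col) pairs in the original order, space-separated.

Step 1: ant0:(2,3)->N->(1,3) | ant1:(0,2)->E->(0,3)
  grid max=3 at (0,3)
Step 2: ant0:(1,3)->N->(0,3) | ant1:(0,3)->E->(0,4)
  grid max=4 at (0,3)
Step 3: ant0:(0,3)->E->(0,4) | ant1:(0,4)->W->(0,3)
  grid max=5 at (0,3)
Step 4: ant0:(0,4)->W->(0,3) | ant1:(0,3)->E->(0,4)
  grid max=6 at (0,3)
Step 5: ant0:(0,3)->E->(0,4) | ant1:(0,4)->W->(0,3)
  grid max=7 at (0,3)
Step 6: ant0:(0,4)->W->(0,3) | ant1:(0,3)->E->(0,4)
  grid max=8 at (0,3)

(0,3) (0,4)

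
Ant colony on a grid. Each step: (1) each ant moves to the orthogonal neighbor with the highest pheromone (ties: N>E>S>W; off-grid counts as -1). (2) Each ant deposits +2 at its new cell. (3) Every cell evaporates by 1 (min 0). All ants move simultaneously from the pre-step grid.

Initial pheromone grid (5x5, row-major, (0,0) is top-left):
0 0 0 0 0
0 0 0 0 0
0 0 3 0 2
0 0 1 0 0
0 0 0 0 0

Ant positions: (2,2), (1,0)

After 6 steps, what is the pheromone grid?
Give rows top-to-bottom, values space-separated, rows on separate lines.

After step 1: ants at (3,2),(0,0)
  1 0 0 0 0
  0 0 0 0 0
  0 0 2 0 1
  0 0 2 0 0
  0 0 0 0 0
After step 2: ants at (2,2),(0,1)
  0 1 0 0 0
  0 0 0 0 0
  0 0 3 0 0
  0 0 1 0 0
  0 0 0 0 0
After step 3: ants at (3,2),(0,2)
  0 0 1 0 0
  0 0 0 0 0
  0 0 2 0 0
  0 0 2 0 0
  0 0 0 0 0
After step 4: ants at (2,2),(0,3)
  0 0 0 1 0
  0 0 0 0 0
  0 0 3 0 0
  0 0 1 0 0
  0 0 0 0 0
After step 5: ants at (3,2),(0,4)
  0 0 0 0 1
  0 0 0 0 0
  0 0 2 0 0
  0 0 2 0 0
  0 0 0 0 0
After step 6: ants at (2,2),(1,4)
  0 0 0 0 0
  0 0 0 0 1
  0 0 3 0 0
  0 0 1 0 0
  0 0 0 0 0

0 0 0 0 0
0 0 0 0 1
0 0 3 0 0
0 0 1 0 0
0 0 0 0 0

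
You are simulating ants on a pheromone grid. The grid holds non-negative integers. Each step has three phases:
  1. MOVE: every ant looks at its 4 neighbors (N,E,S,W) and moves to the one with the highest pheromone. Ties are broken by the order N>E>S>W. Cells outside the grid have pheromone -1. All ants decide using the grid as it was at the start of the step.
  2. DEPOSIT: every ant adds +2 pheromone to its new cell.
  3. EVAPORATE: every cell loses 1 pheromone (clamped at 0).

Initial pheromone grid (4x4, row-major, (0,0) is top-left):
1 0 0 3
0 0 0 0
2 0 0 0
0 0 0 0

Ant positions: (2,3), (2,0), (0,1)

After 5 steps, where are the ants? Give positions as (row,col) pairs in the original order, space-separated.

Step 1: ant0:(2,3)->N->(1,3) | ant1:(2,0)->N->(1,0) | ant2:(0,1)->W->(0,0)
  grid max=2 at (0,0)
Step 2: ant0:(1,3)->N->(0,3) | ant1:(1,0)->N->(0,0) | ant2:(0,0)->S->(1,0)
  grid max=3 at (0,0)
Step 3: ant0:(0,3)->S->(1,3) | ant1:(0,0)->S->(1,0) | ant2:(1,0)->N->(0,0)
  grid max=4 at (0,0)
Step 4: ant0:(1,3)->N->(0,3) | ant1:(1,0)->N->(0,0) | ant2:(0,0)->S->(1,0)
  grid max=5 at (0,0)
Step 5: ant0:(0,3)->S->(1,3) | ant1:(0,0)->S->(1,0) | ant2:(1,0)->N->(0,0)
  grid max=6 at (0,0)

(1,3) (1,0) (0,0)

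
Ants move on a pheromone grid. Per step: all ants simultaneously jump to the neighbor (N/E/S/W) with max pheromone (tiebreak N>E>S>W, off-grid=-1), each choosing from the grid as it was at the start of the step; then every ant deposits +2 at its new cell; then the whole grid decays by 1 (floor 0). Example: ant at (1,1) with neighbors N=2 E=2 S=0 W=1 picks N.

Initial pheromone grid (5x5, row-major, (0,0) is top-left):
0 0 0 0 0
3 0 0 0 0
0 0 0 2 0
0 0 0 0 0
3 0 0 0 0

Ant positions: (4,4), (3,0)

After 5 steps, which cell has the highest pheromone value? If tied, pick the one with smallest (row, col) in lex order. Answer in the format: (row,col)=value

Answer: (4,0)=4

Derivation:
Step 1: ant0:(4,4)->N->(3,4) | ant1:(3,0)->S->(4,0)
  grid max=4 at (4,0)
Step 2: ant0:(3,4)->N->(2,4) | ant1:(4,0)->N->(3,0)
  grid max=3 at (4,0)
Step 3: ant0:(2,4)->N->(1,4) | ant1:(3,0)->S->(4,0)
  grid max=4 at (4,0)
Step 4: ant0:(1,4)->N->(0,4) | ant1:(4,0)->N->(3,0)
  grid max=3 at (4,0)
Step 5: ant0:(0,4)->S->(1,4) | ant1:(3,0)->S->(4,0)
  grid max=4 at (4,0)
Final grid:
  0 0 0 0 0
  0 0 0 0 1
  0 0 0 0 0
  0 0 0 0 0
  4 0 0 0 0
Max pheromone 4 at (4,0)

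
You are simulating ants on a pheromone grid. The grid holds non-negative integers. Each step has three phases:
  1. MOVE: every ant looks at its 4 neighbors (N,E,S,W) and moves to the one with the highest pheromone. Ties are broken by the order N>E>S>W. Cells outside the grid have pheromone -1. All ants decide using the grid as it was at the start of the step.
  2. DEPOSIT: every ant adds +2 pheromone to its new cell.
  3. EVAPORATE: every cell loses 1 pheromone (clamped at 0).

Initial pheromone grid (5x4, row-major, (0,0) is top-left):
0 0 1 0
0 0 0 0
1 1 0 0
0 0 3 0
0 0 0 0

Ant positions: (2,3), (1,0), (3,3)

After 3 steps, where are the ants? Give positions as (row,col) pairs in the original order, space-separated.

Step 1: ant0:(2,3)->N->(1,3) | ant1:(1,0)->S->(2,0) | ant2:(3,3)->W->(3,2)
  grid max=4 at (3,2)
Step 2: ant0:(1,3)->N->(0,3) | ant1:(2,0)->N->(1,0) | ant2:(3,2)->N->(2,2)
  grid max=3 at (3,2)
Step 3: ant0:(0,3)->S->(1,3) | ant1:(1,0)->S->(2,0) | ant2:(2,2)->S->(3,2)
  grid max=4 at (3,2)

(1,3) (2,0) (3,2)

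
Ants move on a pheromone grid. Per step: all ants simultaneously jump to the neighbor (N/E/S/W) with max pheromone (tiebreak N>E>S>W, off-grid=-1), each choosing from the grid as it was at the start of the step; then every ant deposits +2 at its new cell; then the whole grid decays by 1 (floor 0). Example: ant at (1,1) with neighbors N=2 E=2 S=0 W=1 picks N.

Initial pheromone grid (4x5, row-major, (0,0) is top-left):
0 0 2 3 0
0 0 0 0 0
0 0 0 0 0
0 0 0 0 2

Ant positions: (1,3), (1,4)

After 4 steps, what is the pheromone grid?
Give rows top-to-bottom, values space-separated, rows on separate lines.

After step 1: ants at (0,3),(0,4)
  0 0 1 4 1
  0 0 0 0 0
  0 0 0 0 0
  0 0 0 0 1
After step 2: ants at (0,4),(0,3)
  0 0 0 5 2
  0 0 0 0 0
  0 0 0 0 0
  0 0 0 0 0
After step 3: ants at (0,3),(0,4)
  0 0 0 6 3
  0 0 0 0 0
  0 0 0 0 0
  0 0 0 0 0
After step 4: ants at (0,4),(0,3)
  0 0 0 7 4
  0 0 0 0 0
  0 0 0 0 0
  0 0 0 0 0

0 0 0 7 4
0 0 0 0 0
0 0 0 0 0
0 0 0 0 0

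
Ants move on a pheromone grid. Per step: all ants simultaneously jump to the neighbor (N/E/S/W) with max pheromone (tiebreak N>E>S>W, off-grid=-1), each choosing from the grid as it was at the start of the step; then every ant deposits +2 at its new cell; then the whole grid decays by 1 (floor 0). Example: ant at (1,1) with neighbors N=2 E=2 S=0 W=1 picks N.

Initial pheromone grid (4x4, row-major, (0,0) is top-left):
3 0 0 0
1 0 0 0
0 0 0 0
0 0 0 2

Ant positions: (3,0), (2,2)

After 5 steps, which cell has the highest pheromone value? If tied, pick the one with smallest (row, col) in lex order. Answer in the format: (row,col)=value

Step 1: ant0:(3,0)->N->(2,0) | ant1:(2,2)->N->(1,2)
  grid max=2 at (0,0)
Step 2: ant0:(2,0)->N->(1,0) | ant1:(1,2)->N->(0,2)
  grid max=1 at (0,0)
Step 3: ant0:(1,0)->N->(0,0) | ant1:(0,2)->E->(0,3)
  grid max=2 at (0,0)
Step 4: ant0:(0,0)->E->(0,1) | ant1:(0,3)->S->(1,3)
  grid max=1 at (0,0)
Step 5: ant0:(0,1)->W->(0,0) | ant1:(1,3)->N->(0,3)
  grid max=2 at (0,0)
Final grid:
  2 0 0 1
  0 0 0 0
  0 0 0 0
  0 0 0 0
Max pheromone 2 at (0,0)

Answer: (0,0)=2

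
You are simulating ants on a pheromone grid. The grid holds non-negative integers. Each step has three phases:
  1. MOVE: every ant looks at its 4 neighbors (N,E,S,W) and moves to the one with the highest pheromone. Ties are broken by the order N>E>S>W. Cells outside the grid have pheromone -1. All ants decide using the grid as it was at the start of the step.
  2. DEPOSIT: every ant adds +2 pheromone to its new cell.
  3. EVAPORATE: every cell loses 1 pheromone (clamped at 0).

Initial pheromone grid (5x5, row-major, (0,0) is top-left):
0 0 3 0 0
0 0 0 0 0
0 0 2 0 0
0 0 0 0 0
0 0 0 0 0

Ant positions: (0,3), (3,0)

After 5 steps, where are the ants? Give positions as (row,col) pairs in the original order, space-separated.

Step 1: ant0:(0,3)->W->(0,2) | ant1:(3,0)->N->(2,0)
  grid max=4 at (0,2)
Step 2: ant0:(0,2)->E->(0,3) | ant1:(2,0)->N->(1,0)
  grid max=3 at (0,2)
Step 3: ant0:(0,3)->W->(0,2) | ant1:(1,0)->N->(0,0)
  grid max=4 at (0,2)
Step 4: ant0:(0,2)->E->(0,3) | ant1:(0,0)->E->(0,1)
  grid max=3 at (0,2)
Step 5: ant0:(0,3)->W->(0,2) | ant1:(0,1)->E->(0,2)
  grid max=6 at (0,2)

(0,2) (0,2)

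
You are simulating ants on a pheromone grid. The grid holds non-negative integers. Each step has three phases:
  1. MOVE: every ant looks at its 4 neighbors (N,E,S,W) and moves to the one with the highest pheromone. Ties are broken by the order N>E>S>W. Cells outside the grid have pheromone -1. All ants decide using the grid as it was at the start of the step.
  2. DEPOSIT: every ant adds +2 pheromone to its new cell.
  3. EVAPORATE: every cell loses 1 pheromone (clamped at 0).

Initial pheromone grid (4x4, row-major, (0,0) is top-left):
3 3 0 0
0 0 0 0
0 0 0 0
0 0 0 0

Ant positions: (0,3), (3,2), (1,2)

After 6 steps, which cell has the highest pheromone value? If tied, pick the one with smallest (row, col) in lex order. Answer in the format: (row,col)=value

Answer: (0,1)=7

Derivation:
Step 1: ant0:(0,3)->S->(1,3) | ant1:(3,2)->N->(2,2) | ant2:(1,2)->N->(0,2)
  grid max=2 at (0,0)
Step 2: ant0:(1,3)->N->(0,3) | ant1:(2,2)->N->(1,2) | ant2:(0,2)->W->(0,1)
  grid max=3 at (0,1)
Step 3: ant0:(0,3)->S->(1,3) | ant1:(1,2)->N->(0,2) | ant2:(0,1)->W->(0,0)
  grid max=2 at (0,0)
Step 4: ant0:(1,3)->N->(0,3) | ant1:(0,2)->W->(0,1) | ant2:(0,0)->E->(0,1)
  grid max=5 at (0,1)
Step 5: ant0:(0,3)->S->(1,3) | ant1:(0,1)->W->(0,0) | ant2:(0,1)->W->(0,0)
  grid max=4 at (0,0)
Step 6: ant0:(1,3)->N->(0,3) | ant1:(0,0)->E->(0,1) | ant2:(0,0)->E->(0,1)
  grid max=7 at (0,1)
Final grid:
  3 7 0 1
  0 0 0 0
  0 0 0 0
  0 0 0 0
Max pheromone 7 at (0,1)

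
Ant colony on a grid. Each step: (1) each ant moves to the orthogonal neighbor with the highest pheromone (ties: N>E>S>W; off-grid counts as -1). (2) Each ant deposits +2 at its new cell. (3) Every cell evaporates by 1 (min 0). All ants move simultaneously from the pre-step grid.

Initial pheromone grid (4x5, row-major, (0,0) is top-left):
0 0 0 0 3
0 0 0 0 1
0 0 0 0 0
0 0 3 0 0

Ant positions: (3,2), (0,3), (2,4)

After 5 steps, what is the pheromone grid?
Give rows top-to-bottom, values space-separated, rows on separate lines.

After step 1: ants at (2,2),(0,4),(1,4)
  0 0 0 0 4
  0 0 0 0 2
  0 0 1 0 0
  0 0 2 0 0
After step 2: ants at (3,2),(1,4),(0,4)
  0 0 0 0 5
  0 0 0 0 3
  0 0 0 0 0
  0 0 3 0 0
After step 3: ants at (2,2),(0,4),(1,4)
  0 0 0 0 6
  0 0 0 0 4
  0 0 1 0 0
  0 0 2 0 0
After step 4: ants at (3,2),(1,4),(0,4)
  0 0 0 0 7
  0 0 0 0 5
  0 0 0 0 0
  0 0 3 0 0
After step 5: ants at (2,2),(0,4),(1,4)
  0 0 0 0 8
  0 0 0 0 6
  0 0 1 0 0
  0 0 2 0 0

0 0 0 0 8
0 0 0 0 6
0 0 1 0 0
0 0 2 0 0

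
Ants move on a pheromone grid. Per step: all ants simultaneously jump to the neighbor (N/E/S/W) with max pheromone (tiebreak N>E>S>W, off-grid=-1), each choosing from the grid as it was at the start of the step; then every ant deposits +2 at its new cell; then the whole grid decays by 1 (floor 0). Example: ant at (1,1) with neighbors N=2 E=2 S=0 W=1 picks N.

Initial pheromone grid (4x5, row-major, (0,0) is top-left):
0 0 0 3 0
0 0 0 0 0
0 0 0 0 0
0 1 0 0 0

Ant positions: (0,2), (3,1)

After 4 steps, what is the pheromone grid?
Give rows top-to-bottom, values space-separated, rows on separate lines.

After step 1: ants at (0,3),(2,1)
  0 0 0 4 0
  0 0 0 0 0
  0 1 0 0 0
  0 0 0 0 0
After step 2: ants at (0,4),(1,1)
  0 0 0 3 1
  0 1 0 0 0
  0 0 0 0 0
  0 0 0 0 0
After step 3: ants at (0,3),(0,1)
  0 1 0 4 0
  0 0 0 0 0
  0 0 0 0 0
  0 0 0 0 0
After step 4: ants at (0,4),(0,2)
  0 0 1 3 1
  0 0 0 0 0
  0 0 0 0 0
  0 0 0 0 0

0 0 1 3 1
0 0 0 0 0
0 0 0 0 0
0 0 0 0 0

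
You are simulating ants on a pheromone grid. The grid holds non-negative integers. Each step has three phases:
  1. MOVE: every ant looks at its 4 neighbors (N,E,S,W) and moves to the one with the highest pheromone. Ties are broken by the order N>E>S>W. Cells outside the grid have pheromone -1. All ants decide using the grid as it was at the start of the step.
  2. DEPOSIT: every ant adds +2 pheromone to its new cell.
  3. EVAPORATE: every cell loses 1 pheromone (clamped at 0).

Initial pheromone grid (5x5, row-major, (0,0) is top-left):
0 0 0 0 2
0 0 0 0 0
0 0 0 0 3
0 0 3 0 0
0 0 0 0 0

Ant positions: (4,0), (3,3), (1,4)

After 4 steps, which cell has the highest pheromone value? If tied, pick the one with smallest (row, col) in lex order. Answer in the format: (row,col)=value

Step 1: ant0:(4,0)->N->(3,0) | ant1:(3,3)->W->(3,2) | ant2:(1,4)->S->(2,4)
  grid max=4 at (2,4)
Step 2: ant0:(3,0)->N->(2,0) | ant1:(3,2)->N->(2,2) | ant2:(2,4)->N->(1,4)
  grid max=3 at (2,4)
Step 3: ant0:(2,0)->N->(1,0) | ant1:(2,2)->S->(3,2) | ant2:(1,4)->S->(2,4)
  grid max=4 at (2,4)
Step 4: ant0:(1,0)->N->(0,0) | ant1:(3,2)->N->(2,2) | ant2:(2,4)->N->(1,4)
  grid max=3 at (2,4)
Final grid:
  1 0 0 0 0
  0 0 0 0 1
  0 0 1 0 3
  0 0 3 0 0
  0 0 0 0 0
Max pheromone 3 at (2,4)

Answer: (2,4)=3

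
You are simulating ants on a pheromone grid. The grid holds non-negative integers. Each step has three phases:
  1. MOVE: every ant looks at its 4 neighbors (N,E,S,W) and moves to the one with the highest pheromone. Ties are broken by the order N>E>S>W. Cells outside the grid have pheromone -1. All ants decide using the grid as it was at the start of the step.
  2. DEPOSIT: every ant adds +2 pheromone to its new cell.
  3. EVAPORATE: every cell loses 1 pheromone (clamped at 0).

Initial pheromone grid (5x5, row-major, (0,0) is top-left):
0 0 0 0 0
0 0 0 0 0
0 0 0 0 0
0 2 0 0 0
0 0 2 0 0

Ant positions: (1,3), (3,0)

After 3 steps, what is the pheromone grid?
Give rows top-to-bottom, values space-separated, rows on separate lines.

After step 1: ants at (0,3),(3,1)
  0 0 0 1 0
  0 0 0 0 0
  0 0 0 0 0
  0 3 0 0 0
  0 0 1 0 0
After step 2: ants at (0,4),(2,1)
  0 0 0 0 1
  0 0 0 0 0
  0 1 0 0 0
  0 2 0 0 0
  0 0 0 0 0
After step 3: ants at (1,4),(3,1)
  0 0 0 0 0
  0 0 0 0 1
  0 0 0 0 0
  0 3 0 0 0
  0 0 0 0 0

0 0 0 0 0
0 0 0 0 1
0 0 0 0 0
0 3 0 0 0
0 0 0 0 0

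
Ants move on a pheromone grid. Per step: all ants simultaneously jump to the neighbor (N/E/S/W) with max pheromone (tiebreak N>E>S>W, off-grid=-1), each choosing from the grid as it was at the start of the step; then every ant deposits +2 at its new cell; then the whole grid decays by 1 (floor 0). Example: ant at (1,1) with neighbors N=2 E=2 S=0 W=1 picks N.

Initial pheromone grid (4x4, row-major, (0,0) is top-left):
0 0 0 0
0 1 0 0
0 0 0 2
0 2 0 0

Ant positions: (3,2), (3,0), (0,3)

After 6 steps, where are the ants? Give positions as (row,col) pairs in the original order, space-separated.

Step 1: ant0:(3,2)->W->(3,1) | ant1:(3,0)->E->(3,1) | ant2:(0,3)->S->(1,3)
  grid max=5 at (3,1)
Step 2: ant0:(3,1)->N->(2,1) | ant1:(3,1)->N->(2,1) | ant2:(1,3)->S->(2,3)
  grid max=4 at (3,1)
Step 3: ant0:(2,1)->S->(3,1) | ant1:(2,1)->S->(3,1) | ant2:(2,3)->N->(1,3)
  grid max=7 at (3,1)
Step 4: ant0:(3,1)->N->(2,1) | ant1:(3,1)->N->(2,1) | ant2:(1,3)->S->(2,3)
  grid max=6 at (3,1)
Step 5: ant0:(2,1)->S->(3,1) | ant1:(2,1)->S->(3,1) | ant2:(2,3)->N->(1,3)
  grid max=9 at (3,1)
Step 6: ant0:(3,1)->N->(2,1) | ant1:(3,1)->N->(2,1) | ant2:(1,3)->S->(2,3)
  grid max=8 at (3,1)

(2,1) (2,1) (2,3)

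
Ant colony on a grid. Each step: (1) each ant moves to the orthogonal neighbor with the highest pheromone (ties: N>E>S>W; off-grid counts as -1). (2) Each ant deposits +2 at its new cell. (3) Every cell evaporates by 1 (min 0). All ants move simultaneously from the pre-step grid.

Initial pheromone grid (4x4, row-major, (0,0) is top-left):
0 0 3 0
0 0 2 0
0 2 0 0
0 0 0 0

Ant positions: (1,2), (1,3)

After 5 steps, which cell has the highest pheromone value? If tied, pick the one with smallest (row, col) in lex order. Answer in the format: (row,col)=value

Answer: (0,2)=8

Derivation:
Step 1: ant0:(1,2)->N->(0,2) | ant1:(1,3)->W->(1,2)
  grid max=4 at (0,2)
Step 2: ant0:(0,2)->S->(1,2) | ant1:(1,2)->N->(0,2)
  grid max=5 at (0,2)
Step 3: ant0:(1,2)->N->(0,2) | ant1:(0,2)->S->(1,2)
  grid max=6 at (0,2)
Step 4: ant0:(0,2)->S->(1,2) | ant1:(1,2)->N->(0,2)
  grid max=7 at (0,2)
Step 5: ant0:(1,2)->N->(0,2) | ant1:(0,2)->S->(1,2)
  grid max=8 at (0,2)
Final grid:
  0 0 8 0
  0 0 7 0
  0 0 0 0
  0 0 0 0
Max pheromone 8 at (0,2)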